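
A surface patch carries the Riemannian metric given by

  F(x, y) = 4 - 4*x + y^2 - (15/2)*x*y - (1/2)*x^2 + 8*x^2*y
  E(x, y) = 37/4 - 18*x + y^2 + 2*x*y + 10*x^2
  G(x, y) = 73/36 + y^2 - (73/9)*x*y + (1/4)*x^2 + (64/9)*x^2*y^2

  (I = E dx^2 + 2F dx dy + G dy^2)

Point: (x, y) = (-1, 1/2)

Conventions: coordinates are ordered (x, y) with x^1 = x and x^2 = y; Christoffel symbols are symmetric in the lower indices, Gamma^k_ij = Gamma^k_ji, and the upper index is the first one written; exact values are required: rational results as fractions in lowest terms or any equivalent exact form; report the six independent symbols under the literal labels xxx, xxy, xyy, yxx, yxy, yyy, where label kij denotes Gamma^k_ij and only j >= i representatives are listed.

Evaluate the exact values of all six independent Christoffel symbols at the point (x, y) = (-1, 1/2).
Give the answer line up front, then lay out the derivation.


Answer: Gamma_xxx = 4766/4675, Gamma_xxy = 169/187, Gamma_xyy = 29902/42075, Gamma_yxx = -16803/4675, Gamma_yxy = -404/187, Gamma_yyy = -1624/4675

E = 73/2, F = 31/2, G = 301/36 at the point
E_x = -37, E_y = -1, F_x = -59/4, F_y = 33/2, G_x = -73/9, G_y = 146/9
EG - F^2 = 4675/72;  g^inv = (72/4675) * [[301/36, -31/2], [-31/2, 73/2]]
first-kind symbols [ij,l] = (1/2)(d_i g_jl + d_j g_il - d_l g_ij): [xx,x] = E_x/2 = -37/2, [xx,y] = F_x - E_y/2 = -57/4, [xy,x] = E_y/2 = -1/2, [xy,y] = G_x/2 = -73/18, [yy,x] = F_y - G_x/2 = 185/9, [yy,y] = G_y/2 = 73/9
Gamma^x_ij = (G*[ij,x] - F*[ij,y])/(EG - F^2), Gamma^y_ij = (E*[ij,y] - F*[ij,x])/(EG - F^2)


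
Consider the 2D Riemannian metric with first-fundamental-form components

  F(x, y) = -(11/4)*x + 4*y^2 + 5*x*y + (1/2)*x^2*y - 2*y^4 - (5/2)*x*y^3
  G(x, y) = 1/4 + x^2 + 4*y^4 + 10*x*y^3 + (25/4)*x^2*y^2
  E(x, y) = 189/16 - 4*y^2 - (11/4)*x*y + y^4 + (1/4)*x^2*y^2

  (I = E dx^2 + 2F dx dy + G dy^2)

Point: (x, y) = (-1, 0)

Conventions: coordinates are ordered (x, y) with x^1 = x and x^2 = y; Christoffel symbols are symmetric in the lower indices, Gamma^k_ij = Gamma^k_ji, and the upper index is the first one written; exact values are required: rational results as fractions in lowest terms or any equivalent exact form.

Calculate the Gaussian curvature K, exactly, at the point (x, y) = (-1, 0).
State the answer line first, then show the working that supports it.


Answer: K = 450816/212521

E = 189/16, F = 11/4, G = 5/4, EG - F^2 = 461/64 at the point
E_x = 0, E_y = 11/4, F_x = -11/4, F_y = -9/2, G_x = -2, G_y = 0
E_yy = -15/2, F_xy = 4, G_xx = 2
By Brioschi, K is (det M1 - det M2) divided by (EG - F^2) squared.
M1 = [[-E_yy/2 + F_xy - G_xx/2, E_x/2, F_x - E_y/2], [F_y - G_x/2, E, F], [G_y/2, F, G]] = [[27/4, 0, -33/8], [-7/2, 189/16, 11/4], [0, 11/4, 5/4]]; det M1 = 22611/256
M2 = [[0, E_y/2, G_x/2], [E_y/2, E, F], [G_x/2, F, G]] = [[0, 11/8, -1], [11/8, 189/16, 11/4], [-1, 11/4, 5/4]]; det M2 = -5565/256
det M1 - det M2 = 1761/16; K = 1761/16 / (461/64)^2 = 450816/212521


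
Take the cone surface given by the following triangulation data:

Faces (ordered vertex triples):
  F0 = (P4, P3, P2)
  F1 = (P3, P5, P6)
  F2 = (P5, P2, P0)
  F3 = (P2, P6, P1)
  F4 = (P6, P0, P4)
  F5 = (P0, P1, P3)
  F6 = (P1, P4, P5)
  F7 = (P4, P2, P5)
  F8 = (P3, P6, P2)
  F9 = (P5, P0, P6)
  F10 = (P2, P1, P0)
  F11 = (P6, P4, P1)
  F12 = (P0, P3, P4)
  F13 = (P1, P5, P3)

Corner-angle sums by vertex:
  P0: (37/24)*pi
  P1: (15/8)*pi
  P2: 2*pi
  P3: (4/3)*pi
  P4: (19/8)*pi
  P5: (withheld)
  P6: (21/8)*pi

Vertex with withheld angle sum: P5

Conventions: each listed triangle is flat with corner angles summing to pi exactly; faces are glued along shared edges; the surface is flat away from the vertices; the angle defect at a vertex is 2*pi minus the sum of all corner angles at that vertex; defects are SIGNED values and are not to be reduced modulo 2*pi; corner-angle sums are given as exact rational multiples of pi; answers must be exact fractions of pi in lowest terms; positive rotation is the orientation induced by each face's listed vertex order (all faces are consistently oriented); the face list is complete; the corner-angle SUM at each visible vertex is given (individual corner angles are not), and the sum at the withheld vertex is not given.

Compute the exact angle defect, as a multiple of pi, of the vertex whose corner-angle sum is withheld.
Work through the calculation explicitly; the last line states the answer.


V = 7, E = 21, F = 14; chi = V - E + F = 0
Gauss-Bonnet: total defect = 2*pi*chi = 0; visible defects sum to pi/4

Answer: defect(P5) = -pi/4


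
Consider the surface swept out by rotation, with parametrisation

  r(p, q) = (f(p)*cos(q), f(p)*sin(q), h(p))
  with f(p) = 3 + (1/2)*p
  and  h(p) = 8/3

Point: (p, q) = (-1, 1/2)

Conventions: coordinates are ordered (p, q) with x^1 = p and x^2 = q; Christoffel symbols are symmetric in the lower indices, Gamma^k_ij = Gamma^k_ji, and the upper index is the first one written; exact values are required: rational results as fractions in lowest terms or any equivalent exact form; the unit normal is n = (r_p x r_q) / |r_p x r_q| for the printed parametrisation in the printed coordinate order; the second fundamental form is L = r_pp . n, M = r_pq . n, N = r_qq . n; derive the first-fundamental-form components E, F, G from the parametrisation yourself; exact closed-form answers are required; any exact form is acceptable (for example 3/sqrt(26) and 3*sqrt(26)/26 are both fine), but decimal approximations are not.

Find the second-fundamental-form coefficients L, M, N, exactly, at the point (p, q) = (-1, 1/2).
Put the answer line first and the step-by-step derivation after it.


Answer: L = 0, M = 0, N = 0

f = 5/2, f' = 1/2, f'' = 0, h' = 0, h'' = 0
E = 1/4, F = 0, G = 25/4; answer radicand W^2 = 1/4
unnormalised second-form numerators: l = 0, m = 0, n = 0; L = l/sqrt(1/4), and similarly M = m/sqrt(W^2), N = n/sqrt(W^2)


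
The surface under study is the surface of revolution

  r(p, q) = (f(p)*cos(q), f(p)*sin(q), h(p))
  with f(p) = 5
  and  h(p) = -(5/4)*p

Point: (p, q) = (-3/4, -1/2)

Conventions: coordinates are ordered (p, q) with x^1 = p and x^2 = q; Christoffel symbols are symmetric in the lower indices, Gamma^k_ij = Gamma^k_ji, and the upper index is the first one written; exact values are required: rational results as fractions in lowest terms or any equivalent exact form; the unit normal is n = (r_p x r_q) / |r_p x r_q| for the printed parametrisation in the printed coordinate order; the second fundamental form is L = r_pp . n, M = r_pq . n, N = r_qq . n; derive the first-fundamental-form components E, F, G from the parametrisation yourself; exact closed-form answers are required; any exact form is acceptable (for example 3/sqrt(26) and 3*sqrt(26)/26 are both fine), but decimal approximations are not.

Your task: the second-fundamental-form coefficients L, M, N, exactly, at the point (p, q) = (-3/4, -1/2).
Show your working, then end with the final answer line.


f = 5, f' = 0, f'' = 0, h' = -5/4, h'' = 0
E = 25/16, F = 0, G = 25; answer radicand W^2 = 25/16
unnormalised second-form numerators: l = 0, m = 0, n = -25/4; L = l/sqrt(25/16), and similarly M = m/sqrt(W^2), N = n/sqrt(W^2)

Answer: L = 0, M = 0, N = -5


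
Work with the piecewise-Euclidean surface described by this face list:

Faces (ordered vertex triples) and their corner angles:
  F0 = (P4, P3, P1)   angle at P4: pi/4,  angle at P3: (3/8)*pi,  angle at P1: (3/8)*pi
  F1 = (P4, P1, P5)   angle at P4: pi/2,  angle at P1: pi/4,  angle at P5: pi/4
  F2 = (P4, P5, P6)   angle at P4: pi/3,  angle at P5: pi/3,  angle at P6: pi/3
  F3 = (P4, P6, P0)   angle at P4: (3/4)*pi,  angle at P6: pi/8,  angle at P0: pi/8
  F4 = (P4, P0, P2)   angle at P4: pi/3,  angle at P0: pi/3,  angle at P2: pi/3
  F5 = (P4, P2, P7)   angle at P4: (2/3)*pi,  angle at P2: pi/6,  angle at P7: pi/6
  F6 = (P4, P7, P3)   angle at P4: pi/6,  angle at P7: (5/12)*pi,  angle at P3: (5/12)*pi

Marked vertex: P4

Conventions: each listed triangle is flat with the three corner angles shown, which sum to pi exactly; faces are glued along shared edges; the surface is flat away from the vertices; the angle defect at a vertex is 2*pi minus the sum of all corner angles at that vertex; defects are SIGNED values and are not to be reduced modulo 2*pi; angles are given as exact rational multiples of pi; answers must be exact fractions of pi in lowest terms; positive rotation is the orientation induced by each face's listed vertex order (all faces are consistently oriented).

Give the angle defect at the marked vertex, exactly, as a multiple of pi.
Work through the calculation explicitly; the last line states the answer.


Sum of corner angles at P4: 3*pi
defect = 2*pi - 3*pi

Answer: defect(P4) = -pi


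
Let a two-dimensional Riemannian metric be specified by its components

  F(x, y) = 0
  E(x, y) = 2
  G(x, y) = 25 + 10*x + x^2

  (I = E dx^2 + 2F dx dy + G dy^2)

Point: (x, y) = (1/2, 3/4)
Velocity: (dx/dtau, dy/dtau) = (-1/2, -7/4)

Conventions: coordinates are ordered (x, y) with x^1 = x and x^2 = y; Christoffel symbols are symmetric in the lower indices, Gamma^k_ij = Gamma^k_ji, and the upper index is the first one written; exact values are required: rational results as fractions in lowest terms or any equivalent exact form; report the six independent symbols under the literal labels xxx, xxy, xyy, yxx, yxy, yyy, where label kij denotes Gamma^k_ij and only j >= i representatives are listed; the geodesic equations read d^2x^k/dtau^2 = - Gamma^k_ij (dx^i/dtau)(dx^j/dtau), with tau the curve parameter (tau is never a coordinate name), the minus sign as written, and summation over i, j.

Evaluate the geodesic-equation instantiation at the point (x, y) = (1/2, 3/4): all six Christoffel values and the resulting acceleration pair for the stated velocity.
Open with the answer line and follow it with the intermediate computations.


Answer: Gamma_xxx = 0, Gamma_xxy = 0, Gamma_xyy = -11/4, Gamma_yxx = 0, Gamma_yxy = 2/11, Gamma_yyy = 0; accelerations (d^2x/dtau^2, d^2y/dtau^2) = (539/64, -7/22)

E = 2, F = 0, G = 121/4 at the point
E_x = 0, E_y = 0, F_x = 0, F_y = 0, G_x = 11, G_y = 0
EG - F^2 = 121/2;  g^inv = (2/121) * [[121/4, 0], [0, 2]]
first-kind symbols [ij,l] = (1/2)(d_i g_jl + d_j g_il - d_l g_ij): [xx,x] = E_x/2 = 0, [xx,y] = F_x - E_y/2 = 0, [xy,x] = E_y/2 = 0, [xy,y] = G_x/2 = 11/2, [yy,x] = F_y - G_x/2 = -11/2, [yy,y] = G_y/2 = 0
Gamma^x_ij = (G*[ij,x] - F*[ij,y])/(EG - F^2), Gamma^y_ij = (E*[ij,y] - F*[ij,x])/(EG - F^2)
Gamma_xxx = 0, Gamma_xxy = 0, Gamma_xyy = -11/4, Gamma_yxx = 0, Gamma_yxy = 2/11, Gamma_yyy = 0
d^2x/dtau^2 = -(Gamma_xxx*(-1/2)^2 + 2*Gamma_xxy*(-1/2)*(-7/4) + Gamma_xyy*(-7/4)^2) = 539/64
d^2y/dtau^2 = -(Gamma_yxx*(-1/2)^2 + 2*Gamma_yxy*(-1/2)*(-7/4) + Gamma_yyy*(-7/4)^2) = -7/22


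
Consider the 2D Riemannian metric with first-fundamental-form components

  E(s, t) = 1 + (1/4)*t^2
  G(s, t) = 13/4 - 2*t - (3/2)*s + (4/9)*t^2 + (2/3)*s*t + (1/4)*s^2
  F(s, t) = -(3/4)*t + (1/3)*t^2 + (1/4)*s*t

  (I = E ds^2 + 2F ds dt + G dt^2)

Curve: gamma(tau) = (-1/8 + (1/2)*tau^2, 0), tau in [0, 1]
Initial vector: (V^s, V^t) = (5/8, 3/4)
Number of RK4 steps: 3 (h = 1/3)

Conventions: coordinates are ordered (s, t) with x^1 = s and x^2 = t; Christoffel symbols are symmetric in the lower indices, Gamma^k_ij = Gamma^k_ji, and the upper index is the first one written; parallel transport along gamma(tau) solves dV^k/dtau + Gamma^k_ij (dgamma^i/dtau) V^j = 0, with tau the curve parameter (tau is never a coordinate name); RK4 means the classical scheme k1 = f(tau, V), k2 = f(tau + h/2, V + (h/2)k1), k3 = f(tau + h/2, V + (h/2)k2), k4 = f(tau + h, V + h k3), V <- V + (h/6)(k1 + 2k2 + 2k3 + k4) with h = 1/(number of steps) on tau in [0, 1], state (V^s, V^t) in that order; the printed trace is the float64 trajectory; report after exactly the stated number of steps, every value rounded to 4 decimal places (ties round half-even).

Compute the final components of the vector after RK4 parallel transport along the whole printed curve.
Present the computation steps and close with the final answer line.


gamma'(tau) = (tau, 0); f(tau, V)^k = -Gamma^k_ij(gamma(tau)) gamma'^i(tau) V^j; h = 1/3; intermediate values shown to 6 dp
curve data and Christoffel symbols at the stage parameters:
  tau = 0.000000: gamma = (-0.125000, 0.000000), gamma' = (0.000000, 0.000000); Gamma_sss = 0.000000, Gamma_sst = 0.000000, Gamma_stt = 0.000000, Gamma_tss = 0.000000, Gamma_tst = -0.227015, Gamma_ttt = -0.302686
  tau = 0.166667: gamma = (-0.111111, 0.000000), gamma' = (0.166667, 0.000000); Gamma_sss = 0.000000, Gamma_sst = 0.000000, Gamma_stt = 0.000000, Gamma_tss = 0.000000, Gamma_tst = -0.227437, Gamma_ttt = -0.303249
  tau = 0.333333: gamma = (-0.069444, 0.000000), gamma' = (0.333333, 0.000000); Gamma_sss = 0.000000, Gamma_sst = 0.000000, Gamma_stt = 0.000000, Gamma_tss = 0.000000, Gamma_tst = -0.228696, Gamma_ttt = -0.304928
  tau = 0.500000: gamma = (0.000000, 0.000000), gamma' = (0.500000, 0.000000); Gamma_sss = 0.000000, Gamma_sst = 0.000000, Gamma_stt = 0.000000, Gamma_tss = 0.000000, Gamma_tst = -0.230769, Gamma_ttt = -0.307692
  tau = 0.666667: gamma = (0.097222, 0.000000), gamma' = (0.666667, 0.000000); Gamma_sss = 0.000000, Gamma_sst = 0.000000, Gamma_stt = 0.000000, Gamma_tss = 0.000000, Gamma_tst = -0.233603, Gamma_ttt = -0.311471
  tau = 0.833333: gamma = (0.222222, 0.000000), gamma' = (0.833333, 0.000000); Gamma_sss = 0.000000, Gamma_sst = 0.000000, Gamma_stt = 0.000000, Gamma_tss = 0.000000, Gamma_tst = -0.237092, Gamma_ttt = -0.316122
  tau = 1.000000: gamma = (0.375000, 0.000000), gamma' = (1.000000, 0.000000); Gamma_sss = 0.000000, Gamma_sst = 0.000000, Gamma_stt = 0.000000, Gamma_tss = 0.000000, Gamma_tst = -0.241033, Gamma_ttt = -0.321377
step 0: V^s = 0.6250, V^t = 0.7500
step 1: k1 = (0.000000, 0.000000), k2 = (0.000000, 0.028430), k3 = (0.000000, 0.028609), k4 = (0.000000, 0.057901); V <- V + (h/6)(k1 + 2k2 + 2k3 + k4): V^s = 0.6250, V^t = 0.7596
step 2: k1 = (0.000000, 0.057902), k2 = (0.000000, 0.088754), k3 = (0.000000, 0.089348), k4 = (0.000000, 0.122928); V <- V + (h/6)(k1 + 2k2 + 2k3 + k4): V^s = 0.6250, V^t = 0.7894
step 3: k1 = (0.000000, 0.122936), k2 = (0.000000, 0.160013), k3 = (0.000000, 0.161234), k4 = (0.000000, 0.203223); V <- V + (h/6)(k1 + 2k2 + 2k3 + k4): V^s = 0.6250, V^t = 0.8432

Answer: V^s = 0.6250, V^t = 0.8432


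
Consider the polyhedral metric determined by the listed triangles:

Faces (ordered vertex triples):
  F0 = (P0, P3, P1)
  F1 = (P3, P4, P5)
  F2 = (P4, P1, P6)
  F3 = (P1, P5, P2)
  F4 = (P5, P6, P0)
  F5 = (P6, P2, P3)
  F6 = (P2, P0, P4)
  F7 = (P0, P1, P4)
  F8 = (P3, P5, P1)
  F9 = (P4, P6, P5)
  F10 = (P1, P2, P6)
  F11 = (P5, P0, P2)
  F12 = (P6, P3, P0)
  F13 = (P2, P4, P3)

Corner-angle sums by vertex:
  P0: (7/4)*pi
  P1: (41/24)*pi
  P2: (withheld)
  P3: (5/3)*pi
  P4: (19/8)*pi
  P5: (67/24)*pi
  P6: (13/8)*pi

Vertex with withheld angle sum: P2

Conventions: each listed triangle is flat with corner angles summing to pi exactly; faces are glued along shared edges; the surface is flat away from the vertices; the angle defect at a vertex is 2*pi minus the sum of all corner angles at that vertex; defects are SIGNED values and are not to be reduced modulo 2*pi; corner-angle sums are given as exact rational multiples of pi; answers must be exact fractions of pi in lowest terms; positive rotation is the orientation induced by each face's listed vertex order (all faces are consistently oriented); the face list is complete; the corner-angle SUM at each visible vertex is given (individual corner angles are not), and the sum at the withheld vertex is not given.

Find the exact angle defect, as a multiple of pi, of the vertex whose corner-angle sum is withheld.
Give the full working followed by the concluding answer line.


V = 7, E = 21, F = 14; chi = V - E + F = 0
Gauss-Bonnet: total defect = 2*pi*chi = 0; visible defects sum to pi/12

Answer: defect(P2) = -pi/12


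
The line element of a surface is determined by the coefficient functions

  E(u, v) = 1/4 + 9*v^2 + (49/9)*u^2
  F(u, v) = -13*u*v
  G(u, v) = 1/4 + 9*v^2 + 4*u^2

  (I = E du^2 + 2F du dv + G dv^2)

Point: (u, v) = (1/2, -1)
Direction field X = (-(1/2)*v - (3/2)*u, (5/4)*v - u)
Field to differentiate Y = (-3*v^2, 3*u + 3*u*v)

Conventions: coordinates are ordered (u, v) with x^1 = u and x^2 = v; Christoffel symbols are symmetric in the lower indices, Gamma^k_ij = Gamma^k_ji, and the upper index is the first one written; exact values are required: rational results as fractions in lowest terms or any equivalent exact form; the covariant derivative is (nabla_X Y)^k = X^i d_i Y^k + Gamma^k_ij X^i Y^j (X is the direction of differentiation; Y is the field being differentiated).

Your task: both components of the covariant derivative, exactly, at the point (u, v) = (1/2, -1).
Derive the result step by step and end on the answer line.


E = 191/18, F = 13/2, G = 41/4 at the point
E_u = 49/9, E_v = -18, F_u = 13, F_v = -13/2, G_u = 4, G_v = -18
EG - F^2 = 4789/72;  g^inv = (72/4789) * [[41/4, -13/2], [-13/2, 191/18]]
first-kind symbols [ij,l] = (1/2)(d_i g_jl + d_j g_il - d_l g_ij): [uu,u] = E_u/2 = 49/18, [uu,v] = F_u - E_v/2 = 22, [uv,u] = E_v/2 = -9, [uv,v] = G_u/2 = 2, [vv,u] = F_v - G_u/2 = -17/2, [vv,v] = G_v/2 = -9
Gamma^u_ij = (G*[ij,u] - F*[ij,v])/(EG - F^2), Gamma^v_ij = (E*[ij,v] - F*[ij,u])/(EG - F^2)
Gamma_uuu = -8287/4789, Gamma_uuv = -7578/4789, Gamma_uvv = -2061/4789, Gamma_vuu = 15534/4789, Gamma_vuv = 5740/4789, Gamma_vvv = -2898/4789
X = (-1/4, -7/4), Y = (-3, 0) at the point

Answer: (nabla_X Y)^u = -385137/19156, (nabla_X Y)^v = 233715/38312


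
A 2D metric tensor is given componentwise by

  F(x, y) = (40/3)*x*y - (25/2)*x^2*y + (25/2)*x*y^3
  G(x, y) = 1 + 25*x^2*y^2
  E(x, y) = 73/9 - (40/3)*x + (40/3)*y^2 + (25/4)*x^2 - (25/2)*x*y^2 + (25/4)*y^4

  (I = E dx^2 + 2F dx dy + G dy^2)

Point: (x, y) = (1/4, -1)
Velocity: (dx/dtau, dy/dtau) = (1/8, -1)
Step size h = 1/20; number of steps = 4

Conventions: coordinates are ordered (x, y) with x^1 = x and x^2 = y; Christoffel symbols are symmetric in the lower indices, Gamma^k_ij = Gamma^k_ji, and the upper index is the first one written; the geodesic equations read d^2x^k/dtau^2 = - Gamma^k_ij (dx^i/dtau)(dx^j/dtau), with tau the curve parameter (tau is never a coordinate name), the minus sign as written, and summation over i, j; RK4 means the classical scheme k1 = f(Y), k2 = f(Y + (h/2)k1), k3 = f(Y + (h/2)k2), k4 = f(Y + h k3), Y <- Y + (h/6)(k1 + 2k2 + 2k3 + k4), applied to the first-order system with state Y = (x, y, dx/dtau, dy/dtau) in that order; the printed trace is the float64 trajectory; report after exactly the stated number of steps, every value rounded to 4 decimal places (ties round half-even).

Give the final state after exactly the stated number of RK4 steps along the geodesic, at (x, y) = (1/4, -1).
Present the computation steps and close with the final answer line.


f(Y) = (dx/dtau, dy/dtau, -Gamma^x_ij Y'^i Y'^j, -Gamma^y_ij Y'^i Y'^j) with the Gammas evaluated at the stage position; h = 0.050000; intermediate values shown to 6 dp
step 0: x = 0.2500, y = -1.0000, dx/dtau = 0.1250, dy/dtau = -1.0000
step 1:
  k1: at (x, y) = (0.250000, -1.000000), (dx/dtau, dy/dtau) = (0.125000, -1.000000); Gamma_xxx = -0.489631, Gamma_xxy = -0.979262, Gamma_xyy = 0.244815, Gamma_yxx = 0.134761, Gamma_yxy = 0.269522, Gamma_yyy = -0.067380; k1 = (0.125000, -1.000000, -0.481980, 0.132655)
  k2: at (x, y) = (0.253125, -1.025000), (dx/dtau, dy/dtau) = (0.112950, -0.996684); Gamma_xxx = -0.477455, Gamma_xxy = -0.978783, Gamma_xyy = 0.241712, Gamma_yxx = 0.132904, Gamma_yxy = 0.272452, Gamma_yyy = -0.067282; k2 = (0.112950, -0.996684, -0.454395, 0.126484)
  k3: at (x, y) = (0.252824, -1.024917), (dx/dtau, dy/dtau) = (0.113640, -0.996838); Gamma_xxx = -0.477513, Gamma_xxy = -0.978821, Gamma_xyy = 0.241453, Gamma_yxx = 0.132741, Gamma_yxy = 0.272098, Gamma_yyy = -0.067120; k3 = (0.113640, -0.996838, -0.455525, 0.126629)
  k4: at (x, y) = (0.255682, -1.049842), (dx/dtau, dy/dtau) = (0.102224, -0.993669); Gamma_xxx = -0.465673, Gamma_xxy = -0.977766, Gamma_xyy = 0.238128, Gamma_yxx = 0.130673, Gamma_yxy = 0.274372, Gamma_yyy = -0.066821; k4 = (0.102224, -0.993669, -0.428892, 0.120352)
  Y <- Y + (h/6)(k1 + 2k2 + 2k3 + k4): x = 0.2557, y = -1.0498, dx/dtau = 0.1022, dy/dtau = -0.9937
step 2:
  k1: at (x, y) = (0.255670, -1.049839), (dx/dtau, dy/dtau) = (0.102244, -0.993673); Gamma_xxx = -0.465675, Gamma_xxy = -0.977767, Gamma_xyy = 0.238118, Gamma_yxx = 0.130667, Gamma_yxy = 0.274358, Gamma_yyy = -0.066815; k1 = (0.102244, -0.993673, -0.428923, 0.120354)
  k2: at (x, y) = (0.258226, -1.074681), (dx/dtau, dy/dtau) = (0.091521, -0.990664); Gamma_xxx = -0.454180, Gamma_xxy = -0.976198, Gamma_xyy = 0.234562, Gamma_yxx = 0.128391, Gamma_yxy = 0.275958, Gamma_yyy = -0.066308; k2 = (0.091521, -0.990664, -0.403416, 0.114040)
  k3: at (x, y) = (0.257958, -1.074606), (dx/dtau, dy/dtau) = (0.092159, -0.990822); Gamma_xxx = -0.454233, Gamma_xxy = -0.976242, Gamma_xyy = 0.234346, Gamma_yxx = 0.128256, Gamma_yxy = 0.275650, Gamma_yyy = -0.066169; k3 = (0.092159, -0.990822, -0.404493, 0.114212)
  k4: at (x, y) = (0.260278, -1.099380), (dx/dtau, dy/dtau) = (0.082019, -0.987962); Gamma_xxx = -0.443073, Gamma_xxy = -0.974211, Gamma_xyy = 0.230644, Gamma_yxx = 0.125837, Gamma_yxy = 0.276686, Gamma_yyy = -0.065505; k4 = (0.082019, -0.987962, -0.380029, 0.107932)
  Y <- Y + (h/6)(k1 + 2k2 + 2k3 + k4): x = 0.2603, y = -1.0994, dx/dtau = 0.0820, dy/dtau = -0.9880
step 3:
  k1: at (x, y) = (0.260267, -1.099378), (dx/dtau, dy/dtau) = (0.082038, -0.987966); Gamma_xxx = -0.443075, Gamma_xxy = -0.974213, Gamma_xyy = 0.230635, Gamma_yxx = 0.125832, Gamma_yxy = 0.276674, Gamma_yyy = -0.065500; k1 = (0.082038, -0.987966, -0.380057, 0.107935)
  k2: at (x, y) = (0.262318, -1.124077), (dx/dtau, dy/dtau) = (0.072536, -0.985268); Gamma_xxx = -0.432254, Gamma_xxy = -0.971774, Gamma_xyy = 0.226776, Gamma_yxx = 0.123272, Gamma_yxy = 0.277134, Gamma_yyy = -0.064673; k2 = (0.072536, -0.985268, -0.356770, 0.101745)
  k3: at (x, y) = (0.262080, -1.124009), (dx/dtau, dy/dtau) = (0.073118, -0.985423); Gamma_xxx = -0.432301, Gamma_xxy = -0.971821, Gamma_xyy = 0.226595, Gamma_yxx = 0.123161, Gamma_yxy = 0.276868, Gamma_yyy = -0.064556; k3 = (0.073118, -0.985423, -0.357770, 0.101927)
  k4: at (x, y) = (0.263923, -1.148649), (dx/dtau, dy/dtau) = (0.064149, -0.982870); Gamma_xxx = -0.421806, Gamma_xxy = -0.969013, Gamma_xyy = 0.222648, Gamma_yxx = 0.120513, Gamma_yxy = 0.276854, Gamma_yyy = -0.063612; k4 = (0.064149, -0.982870, -0.335543, 0.095867)
  Y <- Y + (h/6)(k1 + 2k2 + 2k3 + k4): x = 0.2639, y = -1.1486, dx/dtau = 0.0642, dy/dtau = -0.9829
step 4:
  k1: at (x, y) = (0.263913, -1.148646), (dx/dtau, dy/dtau) = (0.064165, -0.982874); Gamma_xxx = -0.421807, Gamma_xxy = -0.969015, Gamma_xyy = 0.222641, Gamma_yxx = 0.120508, Gamma_yxy = 0.276842, Gamma_yyy = -0.063607; k1 = (0.064165, -0.982874, -0.335568, 0.095870)
  k2: at (x, y) = (0.265517, -1.173218), (dx/dtau, dy/dtau) = (0.055776, -0.980477); Gamma_xxx = -0.411639, Gamma_xxy = -0.965884, Gamma_xyy = 0.218594, Gamma_yxx = 0.117772, Gamma_yxy = 0.276344, Gamma_yyy = -0.062541; k2 = (0.055776, -0.980477, -0.314504, 0.089981)
  k3: at (x, y) = (0.265307, -1.173158), (dx/dtau, dy/dtau) = (0.056303, -0.980624); Gamma_xxx = -0.411679, Gamma_xxy = -0.965930, Gamma_xyy = 0.218443, Gamma_yxx = 0.117680, Gamma_yxy = 0.276116, Gamma_yyy = -0.062443; k3 = (0.056303, -0.980624, -0.315416, 0.090163)
  k4: at (x, y) = (0.266728, -1.197677), (dx/dtau, dy/dtau) = (0.048395, -0.978365); Gamma_xxx = -0.401821, Gamma_xxy = -0.962504, Gamma_xyy = 0.214354, Gamma_yxx = 0.114899, Gamma_yxy = 0.275223, Gamma_yyy = -0.061293; k4 = (0.048395, -0.978365, -0.295382, 0.084463)
  Y <- Y + (h/6)(k1 + 2k2 + 2k3 + k4): x = 0.2667, y = -1.1977, dx/dtau = 0.0484, dy/dtau = -0.9784

Answer: x = 0.2667, y = -1.1977, dx/dtau = 0.0484, dy/dtau = -0.9784


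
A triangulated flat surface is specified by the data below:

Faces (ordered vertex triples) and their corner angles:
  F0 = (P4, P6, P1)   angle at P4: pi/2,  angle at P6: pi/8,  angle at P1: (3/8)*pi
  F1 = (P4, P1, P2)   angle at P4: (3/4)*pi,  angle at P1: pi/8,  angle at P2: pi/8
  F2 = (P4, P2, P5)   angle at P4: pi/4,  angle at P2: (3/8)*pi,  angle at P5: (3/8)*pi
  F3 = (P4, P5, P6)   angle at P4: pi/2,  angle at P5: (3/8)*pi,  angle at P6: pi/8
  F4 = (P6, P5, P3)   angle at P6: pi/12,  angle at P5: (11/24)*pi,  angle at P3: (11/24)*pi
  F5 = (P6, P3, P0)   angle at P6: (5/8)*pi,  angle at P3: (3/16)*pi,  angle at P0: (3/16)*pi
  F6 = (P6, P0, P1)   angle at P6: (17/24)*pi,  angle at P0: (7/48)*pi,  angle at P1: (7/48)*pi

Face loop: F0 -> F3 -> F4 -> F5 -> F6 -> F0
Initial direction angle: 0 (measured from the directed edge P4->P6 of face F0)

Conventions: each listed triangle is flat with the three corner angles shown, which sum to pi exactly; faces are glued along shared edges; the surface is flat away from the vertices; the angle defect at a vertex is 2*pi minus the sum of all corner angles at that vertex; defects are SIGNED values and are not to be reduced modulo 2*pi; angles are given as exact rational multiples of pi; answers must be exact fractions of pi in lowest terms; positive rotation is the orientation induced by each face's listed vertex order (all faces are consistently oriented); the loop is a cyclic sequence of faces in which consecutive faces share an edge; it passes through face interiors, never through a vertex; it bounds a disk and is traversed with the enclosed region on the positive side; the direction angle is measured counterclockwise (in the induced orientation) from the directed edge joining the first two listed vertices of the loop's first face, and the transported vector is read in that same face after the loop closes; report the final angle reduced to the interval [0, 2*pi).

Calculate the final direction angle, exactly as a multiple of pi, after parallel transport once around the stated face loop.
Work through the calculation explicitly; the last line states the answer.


enclosed vertex P6: corner angles sum to (5/3)*pi, defect = 2*pi - (5/3)*pi = pi/3
final direction = starting direction + enclosed defect total, reduced mod 2*pi (induced orientation)
final angle = 0 + pi/3 = pi/3 (mod 2*pi)

Answer: final direction angle = pi/3


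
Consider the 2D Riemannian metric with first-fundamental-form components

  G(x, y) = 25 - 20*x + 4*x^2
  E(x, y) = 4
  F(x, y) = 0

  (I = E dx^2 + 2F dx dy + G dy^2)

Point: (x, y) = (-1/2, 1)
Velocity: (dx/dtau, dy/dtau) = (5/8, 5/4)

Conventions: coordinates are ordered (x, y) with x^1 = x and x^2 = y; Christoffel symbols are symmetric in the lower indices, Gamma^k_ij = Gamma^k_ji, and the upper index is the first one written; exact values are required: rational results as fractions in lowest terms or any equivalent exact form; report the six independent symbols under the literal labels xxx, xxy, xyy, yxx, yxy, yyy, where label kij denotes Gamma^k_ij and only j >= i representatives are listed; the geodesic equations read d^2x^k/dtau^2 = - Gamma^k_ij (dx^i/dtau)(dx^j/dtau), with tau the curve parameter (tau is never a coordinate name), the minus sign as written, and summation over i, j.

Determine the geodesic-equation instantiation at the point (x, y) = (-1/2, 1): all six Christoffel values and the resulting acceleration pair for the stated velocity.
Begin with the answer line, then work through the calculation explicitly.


Answer: Gamma_xxx = 0, Gamma_xxy = 0, Gamma_xyy = 3, Gamma_yxx = 0, Gamma_yxy = -1/3, Gamma_yyy = 0; accelerations (d^2x/dtau^2, d^2y/dtau^2) = (-75/16, 25/48)

E = 4, F = 0, G = 36 at the point
E_x = 0, E_y = 0, F_x = 0, F_y = 0, G_x = -24, G_y = 0
EG - F^2 = 144;  g^inv = (1/144) * [[36, 0], [0, 4]]
first-kind symbols [ij,l] = (1/2)(d_i g_jl + d_j g_il - d_l g_ij): [xx,x] = E_x/2 = 0, [xx,y] = F_x - E_y/2 = 0, [xy,x] = E_y/2 = 0, [xy,y] = G_x/2 = -12, [yy,x] = F_y - G_x/2 = 12, [yy,y] = G_y/2 = 0
Gamma^x_ij = (G*[ij,x] - F*[ij,y])/(EG - F^2), Gamma^y_ij = (E*[ij,y] - F*[ij,x])/(EG - F^2)
Gamma_xxx = 0, Gamma_xxy = 0, Gamma_xyy = 3, Gamma_yxx = 0, Gamma_yxy = -1/3, Gamma_yyy = 0
d^2x/dtau^2 = -(Gamma_xxx*(5/8)^2 + 2*Gamma_xxy*(5/8)*(5/4) + Gamma_xyy*(5/4)^2) = -75/16
d^2y/dtau^2 = -(Gamma_yxx*(5/8)^2 + 2*Gamma_yxy*(5/8)*(5/4) + Gamma_yyy*(5/4)^2) = 25/48


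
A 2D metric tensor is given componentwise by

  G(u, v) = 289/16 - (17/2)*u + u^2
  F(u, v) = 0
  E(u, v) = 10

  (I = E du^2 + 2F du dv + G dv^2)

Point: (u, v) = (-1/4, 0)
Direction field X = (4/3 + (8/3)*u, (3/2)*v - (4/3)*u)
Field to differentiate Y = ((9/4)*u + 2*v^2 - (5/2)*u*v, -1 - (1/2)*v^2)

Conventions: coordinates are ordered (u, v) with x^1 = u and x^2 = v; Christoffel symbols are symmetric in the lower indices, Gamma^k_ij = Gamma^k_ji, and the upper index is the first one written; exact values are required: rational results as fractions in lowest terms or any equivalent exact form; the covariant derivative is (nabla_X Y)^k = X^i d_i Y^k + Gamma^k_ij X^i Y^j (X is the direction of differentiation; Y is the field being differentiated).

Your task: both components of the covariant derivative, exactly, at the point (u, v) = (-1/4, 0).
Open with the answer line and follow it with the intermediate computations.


Answer: (nabla_X Y)^u = 187/120, (nabla_X Y)^v = 41/216

E = 10, F = 0, G = 81/4 at the point
E_u = 0, E_v = 0, F_u = 0, F_v = 0, G_u = -9, G_v = 0
EG - F^2 = 405/2;  g^inv = (2/405) * [[81/4, 0], [0, 10]]
first-kind symbols [ij,l] = (1/2)(d_i g_jl + d_j g_il - d_l g_ij): [uu,u] = E_u/2 = 0, [uu,v] = F_u - E_v/2 = 0, [uv,u] = E_v/2 = 0, [uv,v] = G_u/2 = -9/2, [vv,u] = F_v - G_u/2 = 9/2, [vv,v] = G_v/2 = 0
Gamma^u_ij = (G*[ij,u] - F*[ij,v])/(EG - F^2), Gamma^v_ij = (E*[ij,v] - F*[ij,u])/(EG - F^2)
Gamma_uuu = 0, Gamma_uuv = 0, Gamma_uvv = 9/20, Gamma_vuu = 0, Gamma_vuv = -2/9, Gamma_vvv = 0
X = (2/3, 1/3), Y = (-9/16, -1) at the point


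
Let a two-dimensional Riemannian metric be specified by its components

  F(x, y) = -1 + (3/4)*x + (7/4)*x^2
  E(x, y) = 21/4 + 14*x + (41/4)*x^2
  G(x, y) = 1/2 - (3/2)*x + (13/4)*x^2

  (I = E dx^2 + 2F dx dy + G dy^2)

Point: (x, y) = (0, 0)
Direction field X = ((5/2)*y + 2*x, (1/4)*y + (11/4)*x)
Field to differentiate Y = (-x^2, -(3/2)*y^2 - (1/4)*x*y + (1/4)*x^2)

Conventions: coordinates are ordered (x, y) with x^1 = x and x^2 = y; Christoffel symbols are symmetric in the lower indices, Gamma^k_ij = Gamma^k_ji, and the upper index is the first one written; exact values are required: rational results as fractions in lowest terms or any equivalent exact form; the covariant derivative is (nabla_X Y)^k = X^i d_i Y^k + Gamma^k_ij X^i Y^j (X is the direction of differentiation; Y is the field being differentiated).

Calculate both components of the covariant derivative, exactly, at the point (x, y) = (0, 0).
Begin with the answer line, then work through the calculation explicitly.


Answer: (nabla_X Y)^x = 0, (nabla_X Y)^y = 0

E = 21/4, F = -1, G = 1/2 at the point
E_x = 14, E_y = 0, F_x = 3/4, F_y = 0, G_x = -3/2, G_y = 0
EG - F^2 = 13/8;  g^inv = (8/13) * [[1/2, 1], [1, 21/4]]
first-kind symbols [ij,l] = (1/2)(d_i g_jl + d_j g_il - d_l g_ij): [xx,x] = E_x/2 = 7, [xx,y] = F_x - E_y/2 = 3/4, [xy,x] = E_y/2 = 0, [xy,y] = G_x/2 = -3/4, [yy,x] = F_y - G_x/2 = 3/4, [yy,y] = G_y/2 = 0
Gamma^x_ij = (G*[ij,x] - F*[ij,y])/(EG - F^2), Gamma^y_ij = (E*[ij,y] - F*[ij,x])/(EG - F^2)
Gamma_xxx = 34/13, Gamma_xxy = -6/13, Gamma_xyy = 3/13, Gamma_yxx = 175/26, Gamma_yxy = -63/26, Gamma_yyy = 6/13
X = (0, 0), Y = (0, 0) at the point


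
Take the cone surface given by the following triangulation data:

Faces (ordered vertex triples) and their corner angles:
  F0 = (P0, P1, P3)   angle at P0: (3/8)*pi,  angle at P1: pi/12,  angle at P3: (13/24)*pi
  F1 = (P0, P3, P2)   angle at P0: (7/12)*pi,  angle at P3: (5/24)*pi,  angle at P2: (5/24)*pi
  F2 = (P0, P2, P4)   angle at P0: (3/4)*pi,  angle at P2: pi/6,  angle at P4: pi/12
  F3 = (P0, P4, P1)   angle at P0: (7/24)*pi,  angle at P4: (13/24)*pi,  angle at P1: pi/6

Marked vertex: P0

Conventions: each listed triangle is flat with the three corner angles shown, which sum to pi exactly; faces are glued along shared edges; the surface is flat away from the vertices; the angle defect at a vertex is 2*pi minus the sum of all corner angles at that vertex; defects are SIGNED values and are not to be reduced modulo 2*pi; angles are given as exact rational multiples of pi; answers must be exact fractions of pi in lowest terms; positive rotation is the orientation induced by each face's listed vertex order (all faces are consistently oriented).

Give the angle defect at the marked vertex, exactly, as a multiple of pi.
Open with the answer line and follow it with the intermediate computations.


Answer: defect(P0) = 0

Sum of corner angles at P0: 2*pi
defect = 2*pi - 2*pi


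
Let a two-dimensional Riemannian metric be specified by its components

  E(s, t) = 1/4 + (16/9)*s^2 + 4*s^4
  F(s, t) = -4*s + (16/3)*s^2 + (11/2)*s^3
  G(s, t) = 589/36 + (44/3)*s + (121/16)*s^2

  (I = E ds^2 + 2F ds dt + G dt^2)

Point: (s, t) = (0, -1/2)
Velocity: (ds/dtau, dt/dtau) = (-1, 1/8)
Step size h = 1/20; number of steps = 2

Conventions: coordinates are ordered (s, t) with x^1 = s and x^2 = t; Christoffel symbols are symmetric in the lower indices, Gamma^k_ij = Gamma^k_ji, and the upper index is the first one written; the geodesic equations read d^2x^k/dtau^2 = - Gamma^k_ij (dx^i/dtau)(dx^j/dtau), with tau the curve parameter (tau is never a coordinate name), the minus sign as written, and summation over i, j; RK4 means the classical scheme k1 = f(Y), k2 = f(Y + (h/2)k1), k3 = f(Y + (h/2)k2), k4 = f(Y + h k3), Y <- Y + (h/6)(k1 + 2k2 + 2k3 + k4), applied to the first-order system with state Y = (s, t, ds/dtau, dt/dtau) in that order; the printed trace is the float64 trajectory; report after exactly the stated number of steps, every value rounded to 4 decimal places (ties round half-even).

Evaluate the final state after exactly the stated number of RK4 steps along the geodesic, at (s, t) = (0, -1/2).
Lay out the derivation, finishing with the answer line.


f(Y) = (ds/dtau, dt/dtau, -Gamma^s_ij Y'^i Y'^j, -Gamma^t_ij Y'^i Y'^j) with the Gammas evaluated at the stage position; h = 0.050000; intermediate values shown to 6 dp
step 0: s = 0.0000, t = -0.5000, ds/dtau = -1.0000, dt/dtau = 0.1250
step 1:
  k1: at (s, t) = (0.000000, -0.500000), (ds/dtau, dt/dtau) = (-1.000000, 0.125000); Gamma_sss = 0.000000, Gamma_sst = 0.000000, Gamma_stt = -29.333333, Gamma_tss = -0.244482, Gamma_tst = 0.448217, Gamma_ttt = 0.000000; k1 = (-1.000000, 0.125000, 0.458333, 0.356537)
  k2: at (s, t) = (-0.025000, -0.496875), (ds/dtau, dt/dtau) = (-0.988542, 0.133913); Gamma_sss = -0.068286, Gamma_sst = -0.184088, Gamma_stt = -28.526148, Gamma_tss = -0.265595, Gamma_tst = 0.447728, Gamma_ttt = 0.184088; k2 = (-0.988542, 0.133913, 0.529545, 0.374782)
  k3: at (s, t) = (-0.024714, -0.496652), (ds/dtau, dt/dtau) = (-0.986761, 0.134370); Gamma_sss = -0.067632, Gamma_sst = -0.181930, Gamma_stt = -28.535890, Gamma_tss = -0.265360, Gamma_tst = 0.447721, Gamma_ttt = 0.181930; k3 = (-0.986761, 0.134370, 0.532829, 0.373823)
  k4: at (s, t) = (-0.049338, -0.493282), (ds/dtau, dt/dtau) = (-0.973359, 0.143691); Gamma_sss = -0.113666, Gamma_sst = -0.370576, Gamma_stt = -27.670061, Gamma_tss = -0.285022, Gamma_tst = 0.449538, Gamma_ttt = 0.370576; k4 = (-0.973359, 0.143691, 0.575338, 0.388134)
  Y <- Y + (h/6)(k1 + 2k2 + 2k3 + k4): s = -0.0494, t = -0.4933, ds/dtau = -0.9737, dt/dtau = 0.1437
step 2:
  k1: at (s, t) = (-0.049366, -0.493290), (ds/dtau, dt/dtau) = (-0.973680, 0.143682); Gamma_sss = -0.113708, Gamma_sst = -0.370796, Gamma_stt = -27.669040, Gamma_tss = -0.285044, Gamma_tst = 0.449541, Gamma_ttt = 0.370796; k1 = (-0.973680, 0.143682, 0.575268, 0.388364)
  k2: at (s, t) = (-0.073708, -0.489697), (ds/dtau, dt/dtau) = (-0.959298, 0.153391); Gamma_sss = -0.140913, Gamma_sst = -0.562130, Gamma_stt = -26.779543, Gamma_tss = -0.303584, Gamma_tst = 0.454059, Gamma_ttt = 0.562130; k2 = (-0.959298, 0.153391, 0.594337, 0.399776)
  k3: at (s, t) = (-0.073349, -0.489455), (ds/dtau, dt/dtau) = (-0.958821, 0.153677); Gamma_sss = -0.140628, Gamma_sst = -0.559278, Gamma_stt = -26.792775, Gamma_tss = -0.303316, Gamma_tst = 0.453970, Gamma_ttt = 0.559278; k3 = (-0.958821, 0.153677, 0.597220, 0.399426)
  k4: at (s, t) = (-0.097307, -0.485606), (ds/dtau, dt/dtau) = (-0.943819, 0.163654); Gamma_sss = -0.153002, Gamma_sst = -0.750612, Gamma_stt = -25.912864, Gamma_tss = -0.320895, Gamma_tst = 0.461410, Gamma_ttt = 0.750612; k4 = (-0.943819, 0.163654, 0.598427, 0.408287)
  Y <- Y + (h/6)(k1 + 2k2 + 2k3 + k4): s = -0.0973, t = -0.4856, ds/dtau = -0.9440, dt/dtau = 0.1636

Answer: s = -0.0973, t = -0.4856, ds/dtau = -0.9440, dt/dtau = 0.1636


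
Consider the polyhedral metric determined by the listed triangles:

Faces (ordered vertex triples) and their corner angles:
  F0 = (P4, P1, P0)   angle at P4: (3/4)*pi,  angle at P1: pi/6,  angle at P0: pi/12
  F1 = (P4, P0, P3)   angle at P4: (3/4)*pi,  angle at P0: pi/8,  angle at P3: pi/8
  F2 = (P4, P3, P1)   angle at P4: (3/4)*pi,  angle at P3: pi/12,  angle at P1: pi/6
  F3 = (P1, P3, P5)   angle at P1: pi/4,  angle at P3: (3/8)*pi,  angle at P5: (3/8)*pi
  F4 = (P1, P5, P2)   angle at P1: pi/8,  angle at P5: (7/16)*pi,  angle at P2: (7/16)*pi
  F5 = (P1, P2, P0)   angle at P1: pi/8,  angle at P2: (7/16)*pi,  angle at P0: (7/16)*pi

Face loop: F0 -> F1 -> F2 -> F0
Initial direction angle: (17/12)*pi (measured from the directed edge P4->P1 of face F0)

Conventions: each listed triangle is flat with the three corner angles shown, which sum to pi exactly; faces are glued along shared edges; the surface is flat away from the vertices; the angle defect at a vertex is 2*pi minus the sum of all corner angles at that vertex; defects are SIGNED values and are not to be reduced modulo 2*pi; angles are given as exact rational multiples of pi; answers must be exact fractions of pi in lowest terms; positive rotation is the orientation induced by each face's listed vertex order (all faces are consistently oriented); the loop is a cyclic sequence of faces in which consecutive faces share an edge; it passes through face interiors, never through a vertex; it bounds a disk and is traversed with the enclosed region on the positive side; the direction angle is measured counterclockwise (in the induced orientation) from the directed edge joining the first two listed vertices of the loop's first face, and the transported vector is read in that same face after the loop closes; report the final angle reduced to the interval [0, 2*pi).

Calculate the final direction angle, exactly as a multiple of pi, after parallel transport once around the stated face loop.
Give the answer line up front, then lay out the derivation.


Answer: final direction angle = (7/6)*pi

enclosed vertex P4: corner angles sum to (9/4)*pi, defect = 2*pi - (9/4)*pi = -pi/4
summing the enclosed defects onto the initial angle, mod 2*pi in the induced orientation:
final angle = (17/12)*pi - pi/4 = (7/6)*pi (mod 2*pi)


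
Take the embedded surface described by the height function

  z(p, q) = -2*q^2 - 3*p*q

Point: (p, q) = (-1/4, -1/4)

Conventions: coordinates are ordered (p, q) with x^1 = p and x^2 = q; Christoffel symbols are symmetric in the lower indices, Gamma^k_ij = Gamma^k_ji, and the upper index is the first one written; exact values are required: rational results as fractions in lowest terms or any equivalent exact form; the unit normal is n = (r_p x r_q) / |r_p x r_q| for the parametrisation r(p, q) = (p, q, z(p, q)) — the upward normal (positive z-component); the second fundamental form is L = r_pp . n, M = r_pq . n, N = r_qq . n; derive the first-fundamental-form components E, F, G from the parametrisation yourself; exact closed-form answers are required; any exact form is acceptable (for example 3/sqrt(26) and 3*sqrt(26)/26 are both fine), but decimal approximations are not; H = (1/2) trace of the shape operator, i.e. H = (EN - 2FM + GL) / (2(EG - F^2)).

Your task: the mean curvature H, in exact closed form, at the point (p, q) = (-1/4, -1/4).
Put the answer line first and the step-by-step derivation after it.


Answer: H = 13*sqrt(74)/1369

z_p = 3/4, z_q = 7/4, z_pp = 0, z_pq = -3, z_qq = -4
E = 25/16, F = 21/16, G = 65/16; answer radicand W^2 = 37/8
unnormalised second-form numerators: l = 0, m = -3, n = -4; L = l/sqrt(37/8), and similarly M = m/sqrt(W^2), N = n/sqrt(W^2)
H = (E*n - 2*F*m + G*l) / (2*(EG - F^2)*sqrt(W^2)); E*n - 2*F*m + G*l = 13/8, EG - F^2 = 37/8, so H = (13/74)/sqrt(37/8)
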